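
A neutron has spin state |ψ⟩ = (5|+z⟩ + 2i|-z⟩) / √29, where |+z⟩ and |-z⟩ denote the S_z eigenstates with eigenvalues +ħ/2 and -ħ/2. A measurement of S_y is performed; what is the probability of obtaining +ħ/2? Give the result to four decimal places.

0.8448

|+y⟩ = (|+z⟩ + i|-z⟩)/√2, so ⟨+y|ψ⟩ = (7) / (√2·√29).
P = |7|² / 58 = 49/58.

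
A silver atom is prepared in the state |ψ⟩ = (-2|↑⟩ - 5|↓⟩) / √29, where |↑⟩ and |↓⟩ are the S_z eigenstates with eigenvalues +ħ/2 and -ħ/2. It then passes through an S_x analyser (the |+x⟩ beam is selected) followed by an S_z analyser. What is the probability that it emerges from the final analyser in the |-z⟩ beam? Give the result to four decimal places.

0.4224

First analyser (S_x): P(|+x⟩) = |⟨+x|ψ⟩|² = 49/58.
After stage 1 the state is |+x⟩; P(|-z⟩) = |⟨-z|+x⟩|² = 1/2.
Joint probability = 49/58 × 1/2 = 0.4224.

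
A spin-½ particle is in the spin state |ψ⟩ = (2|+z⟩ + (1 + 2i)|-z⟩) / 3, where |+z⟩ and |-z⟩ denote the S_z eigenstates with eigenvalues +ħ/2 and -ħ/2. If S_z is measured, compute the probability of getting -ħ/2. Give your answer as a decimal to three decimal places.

0.556

The -ħ/2 outcome corresponds to |-z⟩. Its amplitude in |ψ⟩ is (1 + 2i)/3.
P = |1 + 2i|² / 9 = 5/9.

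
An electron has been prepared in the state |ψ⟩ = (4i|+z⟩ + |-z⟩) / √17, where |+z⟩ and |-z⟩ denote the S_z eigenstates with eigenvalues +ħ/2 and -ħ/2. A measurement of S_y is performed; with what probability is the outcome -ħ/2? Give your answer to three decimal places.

|-y⟩ = (|+z⟩ - i|-z⟩)/√2, so ⟨-y|ψ⟩ = (5i) / (√2·√17).
P = |5i|² / 34 = 25/34.

0.735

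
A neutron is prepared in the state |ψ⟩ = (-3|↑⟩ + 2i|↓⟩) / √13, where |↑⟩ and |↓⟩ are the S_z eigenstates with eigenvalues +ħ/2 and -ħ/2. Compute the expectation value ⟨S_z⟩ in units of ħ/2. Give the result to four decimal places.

⟨σ_z⟩ = |a|² - |b|² divided by |a|²+|b|², with a, b the |↑⟩, |↓⟩ amplitudes.
= (9 - 4)/13 = 5/13.
⟨S_z⟩ = (ħ/2)·⟨σ_z⟩.

0.3846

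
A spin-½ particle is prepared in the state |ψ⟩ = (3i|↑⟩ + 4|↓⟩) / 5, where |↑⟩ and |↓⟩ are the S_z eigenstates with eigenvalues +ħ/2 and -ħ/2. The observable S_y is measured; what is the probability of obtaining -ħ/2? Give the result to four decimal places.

|-y⟩ = (|↑⟩ - i|↓⟩)/√2, so ⟨-y|ψ⟩ = (7i) / (√2·5).
P = |7i|² / 50 = 49/50.

0.9800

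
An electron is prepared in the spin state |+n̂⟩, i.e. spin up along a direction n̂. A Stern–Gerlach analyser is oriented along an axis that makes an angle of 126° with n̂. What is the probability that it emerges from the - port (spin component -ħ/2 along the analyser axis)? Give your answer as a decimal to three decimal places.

For spin-½, the probability of finding spin-up along an axis at angle θ to the initial spin direction is cos²(θ/2); spin-down is sin²(θ/2).
θ = 126°, so P = sin²(63°) ≈ 0.794.

0.794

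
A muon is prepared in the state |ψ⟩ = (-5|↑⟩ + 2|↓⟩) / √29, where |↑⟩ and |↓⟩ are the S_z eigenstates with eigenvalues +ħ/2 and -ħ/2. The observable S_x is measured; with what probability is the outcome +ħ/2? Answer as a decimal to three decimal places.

0.155

|+x⟩ = (|↑⟩ + |↓⟩)/√2, so ⟨+x|ψ⟩ = (-3) / (√2·√29).
P = |-3|² / 58 = 9/58.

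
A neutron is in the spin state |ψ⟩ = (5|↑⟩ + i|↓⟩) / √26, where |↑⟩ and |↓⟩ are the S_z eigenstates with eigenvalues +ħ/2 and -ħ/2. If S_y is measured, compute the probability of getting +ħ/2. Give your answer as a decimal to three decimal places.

0.692

|+y⟩ = (|↑⟩ + i|↓⟩)/√2, so ⟨+y|ψ⟩ = (6) / (√2·√26).
P = |6|² / 52 = 36/52.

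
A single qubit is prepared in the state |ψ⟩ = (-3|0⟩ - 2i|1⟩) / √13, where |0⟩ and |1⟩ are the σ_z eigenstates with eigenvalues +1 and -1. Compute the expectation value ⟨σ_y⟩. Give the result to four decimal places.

0.9231

⟨σ_y⟩ = 2 Im(a* b)/(|a|²+|b|²) with a = -3, b = -2i.
a* b = 6i, so ⟨σ_y⟩ = 12/13.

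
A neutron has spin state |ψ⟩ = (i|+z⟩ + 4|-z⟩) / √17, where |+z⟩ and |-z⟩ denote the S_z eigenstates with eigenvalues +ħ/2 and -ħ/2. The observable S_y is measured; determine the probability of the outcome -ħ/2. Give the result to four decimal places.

|-y⟩ = (|+z⟩ - i|-z⟩)/√2, so ⟨-y|ψ⟩ = (5i) / (√2·√17).
P = |5i|² / 34 = 25/34.

0.7353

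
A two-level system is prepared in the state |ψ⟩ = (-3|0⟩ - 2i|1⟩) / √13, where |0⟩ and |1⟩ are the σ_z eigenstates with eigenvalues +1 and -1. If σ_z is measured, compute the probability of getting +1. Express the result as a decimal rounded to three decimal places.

The +1 outcome corresponds to |0⟩. Its amplitude in |ψ⟩ is -3/√13.
P = |-3|² / 13 = 9/13.

0.692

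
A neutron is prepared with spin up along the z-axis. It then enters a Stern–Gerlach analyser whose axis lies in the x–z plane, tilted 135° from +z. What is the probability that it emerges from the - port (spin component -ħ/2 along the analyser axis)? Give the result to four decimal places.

For spin-½, the probability of finding spin-up along an axis at angle θ to the initial spin direction is cos²(θ/2); spin-down is sin²(θ/2).
θ = 135°, so P = sin²(67.5°) ≈ 0.8536.

0.8536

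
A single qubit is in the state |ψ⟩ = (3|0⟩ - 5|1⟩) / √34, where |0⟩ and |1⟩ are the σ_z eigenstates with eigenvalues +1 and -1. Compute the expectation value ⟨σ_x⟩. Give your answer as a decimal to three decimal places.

-0.882

⟨σ_x⟩ = 2 Re(a* b)/(|a|²+|b|²) with a = 3, b = -5.
a* b = -15, so ⟨σ_x⟩ = -30/34.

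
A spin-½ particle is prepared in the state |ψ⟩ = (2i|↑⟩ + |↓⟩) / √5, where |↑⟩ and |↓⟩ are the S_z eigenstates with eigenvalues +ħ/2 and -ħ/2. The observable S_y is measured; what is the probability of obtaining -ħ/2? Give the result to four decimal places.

|-y⟩ = (|↑⟩ - i|↓⟩)/√2, so ⟨-y|ψ⟩ = (3i) / (√2·√5).
P = |3i|² / 10 = 9/10.

0.9000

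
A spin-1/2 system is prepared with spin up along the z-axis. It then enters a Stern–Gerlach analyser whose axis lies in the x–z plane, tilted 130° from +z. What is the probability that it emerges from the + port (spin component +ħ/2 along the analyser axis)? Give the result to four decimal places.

For spin-½, the probability of finding spin-up along an axis at angle θ to the initial spin direction is cos²(θ/2); spin-down is sin²(θ/2).
θ = 130°, so P = cos²(65°) ≈ 0.1786.

0.1786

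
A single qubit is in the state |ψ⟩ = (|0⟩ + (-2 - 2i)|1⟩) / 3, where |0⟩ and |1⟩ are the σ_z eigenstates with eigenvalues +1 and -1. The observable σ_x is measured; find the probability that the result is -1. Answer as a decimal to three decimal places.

|-x⟩ = (|0⟩ - |1⟩)/√2, so ⟨-x|ψ⟩ = (3 + 2i) / (√2·3).
P = |3 + 2i|² / 18 = 13/18.

0.722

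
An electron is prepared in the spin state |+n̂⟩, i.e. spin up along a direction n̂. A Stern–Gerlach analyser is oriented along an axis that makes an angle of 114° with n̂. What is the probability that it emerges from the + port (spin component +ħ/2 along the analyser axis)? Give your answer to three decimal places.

0.297

For spin-½, the probability of finding spin-up along an axis at angle θ to the initial spin direction is cos²(θ/2); spin-down is sin²(θ/2).
θ = 114°, so P = cos²(57°) ≈ 0.297.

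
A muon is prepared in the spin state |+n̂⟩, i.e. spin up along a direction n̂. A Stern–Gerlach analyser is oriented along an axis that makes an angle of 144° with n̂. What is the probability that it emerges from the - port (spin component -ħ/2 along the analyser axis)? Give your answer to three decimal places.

For spin-½, the probability of finding spin-up along an axis at angle θ to the initial spin direction is cos²(θ/2); spin-down is sin²(θ/2).
θ = 144°, so P = sin²(72°) ≈ 0.905.

0.905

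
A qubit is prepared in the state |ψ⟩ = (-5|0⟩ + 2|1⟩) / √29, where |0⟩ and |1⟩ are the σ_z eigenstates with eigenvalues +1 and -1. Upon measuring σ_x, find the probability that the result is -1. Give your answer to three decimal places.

|-x⟩ = (|0⟩ - |1⟩)/√2, so ⟨-x|ψ⟩ = (-7) / (√2·√29).
P = |-7|² / 58 = 49/58.

0.845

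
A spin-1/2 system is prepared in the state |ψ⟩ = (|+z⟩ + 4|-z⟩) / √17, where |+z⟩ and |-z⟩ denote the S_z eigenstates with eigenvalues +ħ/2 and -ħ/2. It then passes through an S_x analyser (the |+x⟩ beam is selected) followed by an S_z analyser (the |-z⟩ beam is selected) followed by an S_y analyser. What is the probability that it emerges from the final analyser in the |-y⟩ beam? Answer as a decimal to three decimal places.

0.184

First analyser (S_x): P(|+x⟩) = |⟨+x|ψ⟩|² = 25/34.
After stage 1 the state is |+x⟩; P(|-z⟩) = |⟨-z|+x⟩|² = 1/2.
After stage 2 the state is |-z⟩; P(|-y⟩) = |⟨-y|-z⟩|² = 1/2.
Joint probability = 25/34 × 1/2 × 1/2 = 0.184.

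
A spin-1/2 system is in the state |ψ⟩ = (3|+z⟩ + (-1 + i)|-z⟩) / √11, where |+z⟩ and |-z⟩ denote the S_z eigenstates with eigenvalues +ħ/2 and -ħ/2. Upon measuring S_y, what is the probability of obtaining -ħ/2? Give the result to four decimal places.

|-y⟩ = (|+z⟩ - i|-z⟩)/√2, so ⟨-y|ψ⟩ = (2 - i) / (√2·√11).
P = |2 - i|² / 22 = 5/22.

0.2273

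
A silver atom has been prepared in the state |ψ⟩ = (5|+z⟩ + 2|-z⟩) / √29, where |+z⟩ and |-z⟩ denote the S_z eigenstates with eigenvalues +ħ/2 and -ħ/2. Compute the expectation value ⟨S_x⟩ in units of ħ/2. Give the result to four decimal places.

0.6897

⟨σ_x⟩ = 2 Re(a* b)/(|a|²+|b|²) with a = 5, b = 2.
a* b = 10, so ⟨σ_x⟩ = 20/29.
⟨S_x⟩ = (ħ/2)·⟨σ_x⟩.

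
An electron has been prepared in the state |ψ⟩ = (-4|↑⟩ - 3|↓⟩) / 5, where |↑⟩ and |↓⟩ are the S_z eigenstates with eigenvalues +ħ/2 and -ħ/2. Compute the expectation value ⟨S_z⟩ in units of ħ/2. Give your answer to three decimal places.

0.280

⟨σ_z⟩ = |a|² - |b|² divided by |a|²+|b|², with a, b the |↑⟩, |↓⟩ amplitudes.
= (16 - 9)/25 = 7/25.
⟨S_z⟩ = (ħ/2)·⟨σ_z⟩.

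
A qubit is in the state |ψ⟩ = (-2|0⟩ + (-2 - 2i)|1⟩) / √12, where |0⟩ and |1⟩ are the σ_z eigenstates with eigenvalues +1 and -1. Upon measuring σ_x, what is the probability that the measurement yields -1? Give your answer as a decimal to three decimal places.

0.167

|-x⟩ = (|0⟩ - |1⟩)/√2, so ⟨-x|ψ⟩ = (2i) / (√2·√12).
P = |2i|² / 24 = 4/24.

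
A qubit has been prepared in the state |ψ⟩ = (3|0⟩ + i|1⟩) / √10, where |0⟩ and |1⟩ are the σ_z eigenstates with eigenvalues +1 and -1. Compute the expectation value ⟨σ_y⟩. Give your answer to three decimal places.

⟨σ_y⟩ = 2 Im(a* b)/(|a|²+|b|²) with a = 3, b = i.
a* b = 3i, so ⟨σ_y⟩ = 6/10.

0.600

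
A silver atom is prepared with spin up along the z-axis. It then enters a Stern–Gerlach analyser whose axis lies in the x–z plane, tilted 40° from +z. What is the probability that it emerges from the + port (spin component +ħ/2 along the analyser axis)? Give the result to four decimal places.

For spin-½, the probability of finding spin-up along an axis at angle θ to the initial spin direction is cos²(θ/2); spin-down is sin²(θ/2).
θ = 40°, so P = cos²(20°) ≈ 0.8830.

0.8830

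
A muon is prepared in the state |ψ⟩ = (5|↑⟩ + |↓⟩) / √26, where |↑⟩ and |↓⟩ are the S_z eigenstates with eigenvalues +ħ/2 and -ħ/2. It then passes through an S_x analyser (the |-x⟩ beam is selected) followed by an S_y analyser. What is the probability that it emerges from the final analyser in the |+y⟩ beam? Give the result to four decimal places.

0.1538

First analyser (S_x): P(|-x⟩) = |⟨-x|ψ⟩|² = 16/52.
After stage 1 the state is |-x⟩; P(|+y⟩) = |⟨+y|-x⟩|² = 1/2.
Joint probability = 16/52 × 1/2 = 0.1538.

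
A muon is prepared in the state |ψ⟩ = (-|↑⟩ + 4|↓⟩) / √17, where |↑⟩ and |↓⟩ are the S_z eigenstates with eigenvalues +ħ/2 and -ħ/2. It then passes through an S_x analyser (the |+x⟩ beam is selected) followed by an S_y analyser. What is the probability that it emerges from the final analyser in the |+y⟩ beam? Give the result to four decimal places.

0.1324

First analyser (S_x): P(|+x⟩) = |⟨+x|ψ⟩|² = 9/34.
After stage 1 the state is |+x⟩; P(|+y⟩) = |⟨+y|+x⟩|² = 1/2.
Joint probability = 9/34 × 1/2 = 0.1324.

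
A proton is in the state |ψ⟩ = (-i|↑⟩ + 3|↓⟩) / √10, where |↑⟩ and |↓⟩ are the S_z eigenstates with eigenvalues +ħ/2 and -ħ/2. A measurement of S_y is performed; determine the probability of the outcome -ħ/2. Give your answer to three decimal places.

0.200

|-y⟩ = (|↑⟩ - i|↓⟩)/√2, so ⟨-y|ψ⟩ = (2i) / (√2·√10).
P = |2i|² / 20 = 4/20.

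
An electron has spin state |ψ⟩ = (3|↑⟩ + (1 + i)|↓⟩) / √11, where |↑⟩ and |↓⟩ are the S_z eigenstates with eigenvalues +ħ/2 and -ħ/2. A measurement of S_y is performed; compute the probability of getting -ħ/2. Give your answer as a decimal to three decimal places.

|-y⟩ = (|↑⟩ - i|↓⟩)/√2, so ⟨-y|ψ⟩ = (2 + i) / (√2·√11).
P = |2 + i|² / 22 = 5/22.

0.227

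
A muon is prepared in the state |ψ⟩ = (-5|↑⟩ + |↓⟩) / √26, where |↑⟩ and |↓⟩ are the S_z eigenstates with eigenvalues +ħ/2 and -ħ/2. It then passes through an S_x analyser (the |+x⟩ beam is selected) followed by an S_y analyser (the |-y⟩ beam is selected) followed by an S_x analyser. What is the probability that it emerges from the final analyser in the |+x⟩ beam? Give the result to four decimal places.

0.0769

First analyser (S_x): P(|+x⟩) = |⟨+x|ψ⟩|² = 16/52.
After stage 1 the state is |+x⟩; P(|-y⟩) = |⟨-y|+x⟩|² = 1/2.
After stage 2 the state is |-y⟩; P(|+x⟩) = |⟨+x|-y⟩|² = 1/2.
Joint probability = 16/52 × 1/2 × 1/2 = 0.0769.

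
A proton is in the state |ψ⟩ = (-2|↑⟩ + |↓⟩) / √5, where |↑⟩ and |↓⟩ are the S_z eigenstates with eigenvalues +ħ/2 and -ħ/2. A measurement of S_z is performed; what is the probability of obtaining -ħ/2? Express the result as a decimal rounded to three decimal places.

0.200

The -ħ/2 outcome corresponds to |↓⟩. Its amplitude in |ψ⟩ is 1/√5.
P = |1|² / 5 = 1/5.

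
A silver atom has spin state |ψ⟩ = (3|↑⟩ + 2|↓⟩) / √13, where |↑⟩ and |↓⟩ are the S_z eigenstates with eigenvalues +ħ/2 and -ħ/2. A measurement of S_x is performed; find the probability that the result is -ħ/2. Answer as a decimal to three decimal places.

|-x⟩ = (|↑⟩ - |↓⟩)/√2, so ⟨-x|ψ⟩ = (1) / (√2·√13).
P = |1|² / 26 = 1/26.

0.038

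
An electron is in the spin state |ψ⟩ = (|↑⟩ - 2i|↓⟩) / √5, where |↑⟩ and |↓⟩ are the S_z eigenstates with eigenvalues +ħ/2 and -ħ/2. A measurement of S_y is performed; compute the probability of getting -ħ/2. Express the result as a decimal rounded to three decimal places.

0.900

|-y⟩ = (|↑⟩ - i|↓⟩)/√2, so ⟨-y|ψ⟩ = (3) / (√2·√5).
P = |3|² / 10 = 9/10.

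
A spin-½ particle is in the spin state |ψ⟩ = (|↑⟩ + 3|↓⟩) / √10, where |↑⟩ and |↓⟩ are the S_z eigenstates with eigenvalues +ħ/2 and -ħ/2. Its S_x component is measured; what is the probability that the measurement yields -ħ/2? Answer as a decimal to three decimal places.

0.200

|-x⟩ = (|↑⟩ - |↓⟩)/√2, so ⟨-x|ψ⟩ = (-2) / (√2·√10).
P = |-2|² / 20 = 4/20.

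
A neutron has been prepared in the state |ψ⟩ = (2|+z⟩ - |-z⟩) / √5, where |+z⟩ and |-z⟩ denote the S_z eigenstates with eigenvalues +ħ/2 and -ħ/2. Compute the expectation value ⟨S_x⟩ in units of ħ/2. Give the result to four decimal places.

⟨σ_x⟩ = 2 Re(a* b)/(|a|²+|b|²) with a = 2, b = -1.
a* b = -2, so ⟨σ_x⟩ = -4/5.
⟨S_x⟩ = (ħ/2)·⟨σ_x⟩.

-0.8000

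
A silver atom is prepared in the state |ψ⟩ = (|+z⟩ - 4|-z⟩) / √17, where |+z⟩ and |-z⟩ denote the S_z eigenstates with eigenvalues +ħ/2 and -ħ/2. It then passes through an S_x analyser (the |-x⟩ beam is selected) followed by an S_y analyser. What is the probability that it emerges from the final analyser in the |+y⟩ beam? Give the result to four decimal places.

First analyser (S_x): P(|-x⟩) = |⟨-x|ψ⟩|² = 25/34.
After stage 1 the state is |-x⟩; P(|+y⟩) = |⟨+y|-x⟩|² = 1/2.
Joint probability = 25/34 × 1/2 = 0.3676.

0.3676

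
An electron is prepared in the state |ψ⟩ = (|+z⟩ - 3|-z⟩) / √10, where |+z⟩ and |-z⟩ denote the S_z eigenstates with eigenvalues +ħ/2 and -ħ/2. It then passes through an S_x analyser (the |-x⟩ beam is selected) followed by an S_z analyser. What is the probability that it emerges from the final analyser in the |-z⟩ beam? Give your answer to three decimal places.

0.400

First analyser (S_x): P(|-x⟩) = |⟨-x|ψ⟩|² = 16/20.
After stage 1 the state is |-x⟩; P(|-z⟩) = |⟨-z|-x⟩|² = 1/2.
Joint probability = 16/20 × 1/2 = 0.400.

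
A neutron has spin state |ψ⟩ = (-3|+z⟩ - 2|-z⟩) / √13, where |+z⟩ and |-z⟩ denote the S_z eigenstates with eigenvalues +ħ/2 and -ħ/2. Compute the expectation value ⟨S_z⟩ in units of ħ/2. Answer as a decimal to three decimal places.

0.385

⟨σ_z⟩ = |a|² - |b|² divided by |a|²+|b|², with a, b the |+z⟩, |-z⟩ amplitudes.
= (9 - 4)/13 = 5/13.
⟨S_z⟩ = (ħ/2)·⟨σ_z⟩.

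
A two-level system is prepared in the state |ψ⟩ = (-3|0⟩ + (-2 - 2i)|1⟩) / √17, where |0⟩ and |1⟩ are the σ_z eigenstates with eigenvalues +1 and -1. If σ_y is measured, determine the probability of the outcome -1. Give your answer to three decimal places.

|-y⟩ = (|0⟩ - i|1⟩)/√2, so ⟨-y|ψ⟩ = (-1 - 2i) / (√2·√17).
P = |-1 - 2i|² / 34 = 5/34.

0.147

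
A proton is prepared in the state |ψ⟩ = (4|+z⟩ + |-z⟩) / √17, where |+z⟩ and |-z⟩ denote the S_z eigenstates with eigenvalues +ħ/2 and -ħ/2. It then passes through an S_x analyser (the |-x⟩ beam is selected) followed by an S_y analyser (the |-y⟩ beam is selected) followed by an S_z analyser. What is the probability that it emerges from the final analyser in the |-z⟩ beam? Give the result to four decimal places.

0.0662

First analyser (S_x): P(|-x⟩) = |⟨-x|ψ⟩|² = 9/34.
After stage 1 the state is |-x⟩; P(|-y⟩) = |⟨-y|-x⟩|² = 1/2.
After stage 2 the state is |-y⟩; P(|-z⟩) = |⟨-z|-y⟩|² = 1/2.
Joint probability = 9/34 × 1/2 × 1/2 = 0.0662.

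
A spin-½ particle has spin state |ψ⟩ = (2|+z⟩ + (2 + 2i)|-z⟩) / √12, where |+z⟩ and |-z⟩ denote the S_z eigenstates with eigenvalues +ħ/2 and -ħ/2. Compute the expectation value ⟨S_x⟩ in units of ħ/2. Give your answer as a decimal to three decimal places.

0.667

⟨σ_x⟩ = 2 Re(a* b)/(|a|²+|b|²) with a = 2, b = (2 + 2i).
a* b = (4 + 4i), so ⟨σ_x⟩ = 8/12.
⟨S_x⟩ = (ħ/2)·⟨σ_x⟩.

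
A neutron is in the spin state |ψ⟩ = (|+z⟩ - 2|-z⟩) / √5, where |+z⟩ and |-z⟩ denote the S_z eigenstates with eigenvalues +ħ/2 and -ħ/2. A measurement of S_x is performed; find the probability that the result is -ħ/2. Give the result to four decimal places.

|-x⟩ = (|+z⟩ - |-z⟩)/√2, so ⟨-x|ψ⟩ = (3) / (√2·√5).
P = |3|² / 10 = 9/10.

0.9000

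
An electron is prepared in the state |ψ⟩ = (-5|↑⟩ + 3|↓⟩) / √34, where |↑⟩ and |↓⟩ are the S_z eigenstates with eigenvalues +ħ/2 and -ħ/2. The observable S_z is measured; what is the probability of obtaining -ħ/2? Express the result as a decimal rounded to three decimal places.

0.265

The -ħ/2 outcome corresponds to |↓⟩. Its amplitude in |ψ⟩ is 3/√34.
P = |3|² / 34 = 9/34.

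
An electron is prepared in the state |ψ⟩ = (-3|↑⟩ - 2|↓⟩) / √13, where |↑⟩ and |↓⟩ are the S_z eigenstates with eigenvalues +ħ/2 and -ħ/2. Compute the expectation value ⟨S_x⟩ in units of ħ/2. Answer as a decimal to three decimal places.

0.923

⟨σ_x⟩ = 2 Re(a* b)/(|a|²+|b|²) with a = -3, b = -2.
a* b = 6, so ⟨σ_x⟩ = 12/13.
⟨S_x⟩ = (ħ/2)·⟨σ_x⟩.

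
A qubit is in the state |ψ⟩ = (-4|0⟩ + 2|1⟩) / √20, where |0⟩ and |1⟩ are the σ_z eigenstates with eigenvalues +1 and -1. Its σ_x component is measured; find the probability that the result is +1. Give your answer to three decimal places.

|+x⟩ = (|0⟩ + |1⟩)/√2, so ⟨+x|ψ⟩ = (-2) / (√2·√20).
P = |-2|² / 40 = 4/40.

0.100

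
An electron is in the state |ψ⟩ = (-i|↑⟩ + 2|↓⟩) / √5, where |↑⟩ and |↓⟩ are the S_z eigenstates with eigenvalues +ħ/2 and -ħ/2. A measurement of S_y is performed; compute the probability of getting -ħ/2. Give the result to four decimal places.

0.1000

|-y⟩ = (|↑⟩ - i|↓⟩)/√2, so ⟨-y|ψ⟩ = (i) / (√2·√5).
P = |i|² / 10 = 1/10.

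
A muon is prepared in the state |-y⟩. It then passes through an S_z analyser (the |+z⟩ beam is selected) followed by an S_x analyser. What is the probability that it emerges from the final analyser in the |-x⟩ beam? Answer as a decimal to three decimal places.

0.250

First analyser (S_z): from |-y⟩, P(|+z⟩) = 1/2.
After stage 1 the state is |+z⟩; P(|-x⟩) = |⟨-x|+z⟩|² = 1/2.
Joint probability = 1/2 × 1/2 = 0.250.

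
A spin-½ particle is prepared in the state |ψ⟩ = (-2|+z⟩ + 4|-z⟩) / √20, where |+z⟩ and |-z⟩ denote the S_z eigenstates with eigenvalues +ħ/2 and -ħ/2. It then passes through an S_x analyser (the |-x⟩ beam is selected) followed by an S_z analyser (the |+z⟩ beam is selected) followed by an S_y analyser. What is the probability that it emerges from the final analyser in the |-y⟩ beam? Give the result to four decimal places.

First analyser (S_x): P(|-x⟩) = |⟨-x|ψ⟩|² = 36/40.
After stage 1 the state is |-x⟩; P(|+z⟩) = |⟨+z|-x⟩|² = 1/2.
After stage 2 the state is |+z⟩; P(|-y⟩) = |⟨-y|+z⟩|² = 1/2.
Joint probability = 36/40 × 1/2 × 1/2 = 0.2250.

0.2250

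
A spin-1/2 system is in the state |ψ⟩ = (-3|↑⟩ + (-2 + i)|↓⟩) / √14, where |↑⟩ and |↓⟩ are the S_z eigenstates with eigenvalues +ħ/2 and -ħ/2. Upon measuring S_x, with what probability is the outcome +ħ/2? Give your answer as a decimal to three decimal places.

0.929

|+x⟩ = (|↑⟩ + |↓⟩)/√2, so ⟨+x|ψ⟩ = (-5 + i) / (√2·√14).
P = |-5 + i|² / 28 = 26/28.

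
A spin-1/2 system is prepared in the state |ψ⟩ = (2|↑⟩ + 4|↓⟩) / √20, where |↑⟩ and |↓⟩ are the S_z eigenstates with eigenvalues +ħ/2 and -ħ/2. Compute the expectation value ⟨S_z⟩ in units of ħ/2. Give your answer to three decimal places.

-0.600

⟨σ_z⟩ = |a|² - |b|² divided by |a|²+|b|², with a, b the |↑⟩, |↓⟩ amplitudes.
= (4 - 16)/20 = -12/20.
⟨S_z⟩ = (ħ/2)·⟨σ_z⟩.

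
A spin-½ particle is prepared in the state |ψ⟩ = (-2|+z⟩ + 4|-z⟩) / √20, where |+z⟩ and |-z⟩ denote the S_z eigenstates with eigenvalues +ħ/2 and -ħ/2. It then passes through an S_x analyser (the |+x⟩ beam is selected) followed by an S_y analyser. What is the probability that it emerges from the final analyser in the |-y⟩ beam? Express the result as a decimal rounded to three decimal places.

0.050

First analyser (S_x): P(|+x⟩) = |⟨+x|ψ⟩|² = 4/40.
After stage 1 the state is |+x⟩; P(|-y⟩) = |⟨-y|+x⟩|² = 1/2.
Joint probability = 4/40 × 1/2 = 0.050.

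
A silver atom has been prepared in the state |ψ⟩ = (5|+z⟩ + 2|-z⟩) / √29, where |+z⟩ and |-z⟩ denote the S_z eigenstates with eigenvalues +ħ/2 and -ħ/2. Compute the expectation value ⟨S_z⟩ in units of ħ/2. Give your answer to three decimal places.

⟨σ_z⟩ = |a|² - |b|² divided by |a|²+|b|², with a, b the |+z⟩, |-z⟩ amplitudes.
= (25 - 4)/29 = 21/29.
⟨S_z⟩ = (ħ/2)·⟨σ_z⟩.

0.724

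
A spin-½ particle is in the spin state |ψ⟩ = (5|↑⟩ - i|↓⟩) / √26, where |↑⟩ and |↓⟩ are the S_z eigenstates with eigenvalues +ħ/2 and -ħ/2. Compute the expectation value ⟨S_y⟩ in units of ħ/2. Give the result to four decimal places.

⟨σ_y⟩ = 2 Im(a* b)/(|a|²+|b|²) with a = 5, b = -i.
a* b = -5i, so ⟨σ_y⟩ = -10/26.
⟨S_y⟩ = (ħ/2)·⟨σ_y⟩.

-0.3846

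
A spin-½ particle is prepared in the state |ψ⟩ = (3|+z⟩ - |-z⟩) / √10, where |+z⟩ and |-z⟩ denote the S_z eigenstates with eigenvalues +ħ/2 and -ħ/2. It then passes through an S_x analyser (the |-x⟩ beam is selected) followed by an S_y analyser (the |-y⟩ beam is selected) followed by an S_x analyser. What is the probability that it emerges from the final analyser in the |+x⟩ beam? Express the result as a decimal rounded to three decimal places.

First analyser (S_x): P(|-x⟩) = |⟨-x|ψ⟩|² = 16/20.
After stage 1 the state is |-x⟩; P(|-y⟩) = |⟨-y|-x⟩|² = 1/2.
After stage 2 the state is |-y⟩; P(|+x⟩) = |⟨+x|-y⟩|² = 1/2.
Joint probability = 16/20 × 1/2 × 1/2 = 0.200.

0.200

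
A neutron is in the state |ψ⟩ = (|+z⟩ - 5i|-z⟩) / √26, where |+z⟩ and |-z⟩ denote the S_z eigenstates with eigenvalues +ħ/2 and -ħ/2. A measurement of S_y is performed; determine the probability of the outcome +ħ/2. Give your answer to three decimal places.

|+y⟩ = (|+z⟩ + i|-z⟩)/√2, so ⟨+y|ψ⟩ = (-4) / (√2·√26).
P = |-4|² / 52 = 16/52.

0.308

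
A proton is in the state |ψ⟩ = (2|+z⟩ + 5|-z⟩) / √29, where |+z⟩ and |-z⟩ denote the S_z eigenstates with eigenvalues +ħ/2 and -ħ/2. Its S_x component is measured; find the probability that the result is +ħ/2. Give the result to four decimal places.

0.8448

|+x⟩ = (|+z⟩ + |-z⟩)/√2, so ⟨+x|ψ⟩ = (7) / (√2·√29).
P = |7|² / 58 = 49/58.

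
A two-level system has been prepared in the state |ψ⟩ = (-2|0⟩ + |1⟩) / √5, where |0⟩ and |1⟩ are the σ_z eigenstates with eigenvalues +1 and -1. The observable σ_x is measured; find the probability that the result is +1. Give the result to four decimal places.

|+x⟩ = (|0⟩ + |1⟩)/√2, so ⟨+x|ψ⟩ = (-1) / (√2·√5).
P = |-1|² / 10 = 1/10.

0.1000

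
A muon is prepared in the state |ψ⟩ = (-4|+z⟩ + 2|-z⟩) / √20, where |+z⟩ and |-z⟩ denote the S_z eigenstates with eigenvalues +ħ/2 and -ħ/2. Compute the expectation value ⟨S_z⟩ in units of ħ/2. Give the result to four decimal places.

⟨σ_z⟩ = |a|² - |b|² divided by |a|²+|b|², with a, b the |+z⟩, |-z⟩ amplitudes.
= (16 - 4)/20 = 12/20.
⟨S_z⟩ = (ħ/2)·⟨σ_z⟩.

0.6000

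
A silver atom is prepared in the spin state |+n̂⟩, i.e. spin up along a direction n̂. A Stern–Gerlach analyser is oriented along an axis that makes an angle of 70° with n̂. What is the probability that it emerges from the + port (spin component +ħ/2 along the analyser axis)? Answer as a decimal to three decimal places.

0.671

For spin-½, the probability of finding spin-up along an axis at angle θ to the initial spin direction is cos²(θ/2); spin-down is sin²(θ/2).
θ = 70°, so P = cos²(35°) ≈ 0.671.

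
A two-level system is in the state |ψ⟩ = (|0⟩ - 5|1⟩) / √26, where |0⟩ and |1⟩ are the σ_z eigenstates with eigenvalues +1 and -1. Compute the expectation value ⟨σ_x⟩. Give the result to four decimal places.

-0.3846

⟨σ_x⟩ = 2 Re(a* b)/(|a|²+|b|²) with a = 1, b = -5.
a* b = -5, so ⟨σ_x⟩ = -10/26.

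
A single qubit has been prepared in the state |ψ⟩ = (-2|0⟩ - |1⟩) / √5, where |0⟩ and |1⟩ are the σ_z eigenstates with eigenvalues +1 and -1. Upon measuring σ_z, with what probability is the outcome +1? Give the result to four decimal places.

The +1 outcome corresponds to |0⟩. Its amplitude in |ψ⟩ is -2/√5.
P = |-2|² / 5 = 4/5.

0.8000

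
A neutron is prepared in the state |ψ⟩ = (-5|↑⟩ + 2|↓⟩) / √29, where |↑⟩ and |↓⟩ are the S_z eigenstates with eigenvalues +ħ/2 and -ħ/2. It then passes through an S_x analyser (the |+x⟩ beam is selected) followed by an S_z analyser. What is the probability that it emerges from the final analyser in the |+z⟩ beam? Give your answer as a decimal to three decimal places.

0.078

First analyser (S_x): P(|+x⟩) = |⟨+x|ψ⟩|² = 9/58.
After stage 1 the state is |+x⟩; P(|+z⟩) = |⟨+z|+x⟩|² = 1/2.
Joint probability = 9/58 × 1/2 = 0.078.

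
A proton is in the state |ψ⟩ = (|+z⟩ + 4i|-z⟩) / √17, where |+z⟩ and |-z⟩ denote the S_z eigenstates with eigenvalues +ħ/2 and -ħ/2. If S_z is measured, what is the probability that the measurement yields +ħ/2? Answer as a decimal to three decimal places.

0.059

The +ħ/2 outcome corresponds to |+z⟩. Its amplitude in |ψ⟩ is 1/√17.
P = |1|² / 17 = 1/17.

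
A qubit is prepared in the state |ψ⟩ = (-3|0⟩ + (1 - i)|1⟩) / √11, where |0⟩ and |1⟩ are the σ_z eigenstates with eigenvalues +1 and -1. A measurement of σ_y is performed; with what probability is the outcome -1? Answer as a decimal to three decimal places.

0.227

|-y⟩ = (|0⟩ - i|1⟩)/√2, so ⟨-y|ψ⟩ = (-2 + i) / (√2·√11).
P = |-2 + i|² / 22 = 5/22.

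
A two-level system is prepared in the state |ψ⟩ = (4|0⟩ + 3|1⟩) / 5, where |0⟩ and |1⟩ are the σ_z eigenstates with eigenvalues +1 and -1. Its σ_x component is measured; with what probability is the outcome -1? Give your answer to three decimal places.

0.020

|-x⟩ = (|0⟩ - |1⟩)/√2, so ⟨-x|ψ⟩ = (1) / (√2·5).
P = |1|² / 50 = 1/50.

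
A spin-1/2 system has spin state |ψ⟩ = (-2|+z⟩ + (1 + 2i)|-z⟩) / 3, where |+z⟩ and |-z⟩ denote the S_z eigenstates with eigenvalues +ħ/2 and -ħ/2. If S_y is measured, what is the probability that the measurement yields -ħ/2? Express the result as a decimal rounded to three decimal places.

|-y⟩ = (|+z⟩ - i|-z⟩)/√2, so ⟨-y|ψ⟩ = (-4 + i) / (√2·3).
P = |-4 + i|² / 18 = 17/18.

0.944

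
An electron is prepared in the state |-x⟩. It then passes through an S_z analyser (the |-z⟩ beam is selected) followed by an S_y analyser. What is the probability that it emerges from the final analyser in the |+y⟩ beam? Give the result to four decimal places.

First analyser (S_z): from |-x⟩, P(|-z⟩) = 1/2.
After stage 1 the state is |-z⟩; P(|+y⟩) = |⟨+y|-z⟩|² = 1/2.
Joint probability = 1/2 × 1/2 = 0.2500.

0.2500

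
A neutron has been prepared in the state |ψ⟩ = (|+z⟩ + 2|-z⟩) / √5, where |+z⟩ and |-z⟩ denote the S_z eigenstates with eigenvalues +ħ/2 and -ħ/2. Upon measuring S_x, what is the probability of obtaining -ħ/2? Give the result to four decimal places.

|-x⟩ = (|+z⟩ - |-z⟩)/√2, so ⟨-x|ψ⟩ = (-1) / (√2·√5).
P = |-1|² / 10 = 1/10.

0.1000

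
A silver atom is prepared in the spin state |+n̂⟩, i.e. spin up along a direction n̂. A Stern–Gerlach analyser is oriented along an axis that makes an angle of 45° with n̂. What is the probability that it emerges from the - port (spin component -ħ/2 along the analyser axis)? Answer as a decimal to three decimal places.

0.146

For spin-½, the probability of finding spin-up along an axis at angle θ to the initial spin direction is cos²(θ/2); spin-down is sin²(θ/2).
θ = 45°, so P = sin²(22.5°) ≈ 0.146.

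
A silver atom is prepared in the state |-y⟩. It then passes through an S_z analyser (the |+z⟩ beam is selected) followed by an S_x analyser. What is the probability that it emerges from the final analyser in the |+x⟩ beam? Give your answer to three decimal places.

First analyser (S_z): from |-y⟩, P(|+z⟩) = 1/2.
After stage 1 the state is |+z⟩; P(|+x⟩) = |⟨+x|+z⟩|² = 1/2.
Joint probability = 1/2 × 1/2 = 0.250.

0.250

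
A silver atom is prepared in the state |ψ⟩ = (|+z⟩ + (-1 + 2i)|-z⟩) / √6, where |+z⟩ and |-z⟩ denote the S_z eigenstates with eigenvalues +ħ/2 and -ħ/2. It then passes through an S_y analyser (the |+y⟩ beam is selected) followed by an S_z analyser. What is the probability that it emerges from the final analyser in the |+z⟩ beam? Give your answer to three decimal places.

0.417

First analyser (S_y): P(|+y⟩) = |⟨+y|ψ⟩|² = 10/12.
After stage 1 the state is |+y⟩; P(|+z⟩) = |⟨+z|+y⟩|² = 1/2.
Joint probability = 10/12 × 1/2 = 0.417.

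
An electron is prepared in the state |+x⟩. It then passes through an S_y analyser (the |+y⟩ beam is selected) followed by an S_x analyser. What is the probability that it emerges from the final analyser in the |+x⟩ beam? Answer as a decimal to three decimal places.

First analyser (S_y): from |+x⟩, P(|+y⟩) = 1/2.
After stage 1 the state is |+y⟩; P(|+x⟩) = |⟨+x|+y⟩|² = 1/2.
Joint probability = 1/2 × 1/2 = 0.250.

0.250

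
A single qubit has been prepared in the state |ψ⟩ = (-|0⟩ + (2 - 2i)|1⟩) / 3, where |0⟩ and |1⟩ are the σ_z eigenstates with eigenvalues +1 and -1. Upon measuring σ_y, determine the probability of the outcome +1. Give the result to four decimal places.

|+y⟩ = (|0⟩ + i|1⟩)/√2, so ⟨+y|ψ⟩ = (-3 - 2i) / (√2·3).
P = |-3 - 2i|² / 18 = 13/18.

0.7222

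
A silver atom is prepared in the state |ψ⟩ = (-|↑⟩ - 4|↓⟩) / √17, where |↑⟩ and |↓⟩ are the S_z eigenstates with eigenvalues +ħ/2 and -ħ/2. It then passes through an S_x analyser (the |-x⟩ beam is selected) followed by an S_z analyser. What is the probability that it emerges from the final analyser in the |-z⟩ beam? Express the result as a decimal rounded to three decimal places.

First analyser (S_x): P(|-x⟩) = |⟨-x|ψ⟩|² = 9/34.
After stage 1 the state is |-x⟩; P(|-z⟩) = |⟨-z|-x⟩|² = 1/2.
Joint probability = 9/34 × 1/2 = 0.132.

0.132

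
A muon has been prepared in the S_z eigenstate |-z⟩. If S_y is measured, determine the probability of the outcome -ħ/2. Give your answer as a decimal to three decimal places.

In the S_z basis, |-z⟩ = |↓⟩ and |-y⟩ = (|↑⟩ - i|↓⟩)/√2.
|⟨-y|-z⟩|² = 1/2.

0.500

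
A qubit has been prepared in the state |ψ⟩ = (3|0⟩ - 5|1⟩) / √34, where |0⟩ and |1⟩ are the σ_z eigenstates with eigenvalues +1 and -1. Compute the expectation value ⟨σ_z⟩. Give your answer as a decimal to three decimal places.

⟨σ_z⟩ = |a|² - |b|² divided by |a|²+|b|², with a, b the |0⟩, |1⟩ amplitudes.
= (9 - 25)/34 = -16/34.

-0.471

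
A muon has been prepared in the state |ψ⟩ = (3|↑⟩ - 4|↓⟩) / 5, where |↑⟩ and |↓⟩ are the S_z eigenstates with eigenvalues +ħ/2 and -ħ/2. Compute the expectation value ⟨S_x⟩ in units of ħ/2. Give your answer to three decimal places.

-0.960

⟨σ_x⟩ = 2 Re(a* b)/(|a|²+|b|²) with a = 3, b = -4.
a* b = -12, so ⟨σ_x⟩ = -24/25.
⟨S_x⟩ = (ħ/2)·⟨σ_x⟩.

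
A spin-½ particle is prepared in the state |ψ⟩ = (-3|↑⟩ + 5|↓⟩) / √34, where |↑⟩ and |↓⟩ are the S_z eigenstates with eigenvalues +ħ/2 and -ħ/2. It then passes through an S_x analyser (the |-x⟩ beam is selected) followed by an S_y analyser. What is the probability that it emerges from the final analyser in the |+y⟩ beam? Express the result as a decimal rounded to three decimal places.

0.471

First analyser (S_x): P(|-x⟩) = |⟨-x|ψ⟩|² = 64/68.
After stage 1 the state is |-x⟩; P(|+y⟩) = |⟨+y|-x⟩|² = 1/2.
Joint probability = 64/68 × 1/2 = 0.471.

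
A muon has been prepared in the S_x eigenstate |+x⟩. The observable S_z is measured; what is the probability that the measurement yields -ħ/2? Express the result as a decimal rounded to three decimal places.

In the S_z basis, |+x⟩ = (|↑⟩ + |↓⟩)/√2 and |-z⟩ = |↓⟩.
|⟨-z|+x⟩|² = 1/2.

0.500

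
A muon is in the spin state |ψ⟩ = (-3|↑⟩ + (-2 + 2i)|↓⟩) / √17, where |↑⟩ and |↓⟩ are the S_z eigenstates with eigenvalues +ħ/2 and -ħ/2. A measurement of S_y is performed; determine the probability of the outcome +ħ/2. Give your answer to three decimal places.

|+y⟩ = (|↑⟩ + i|↓⟩)/√2, so ⟨+y|ψ⟩ = (-1 + 2i) / (√2·√17).
P = |-1 + 2i|² / 34 = 5/34.

0.147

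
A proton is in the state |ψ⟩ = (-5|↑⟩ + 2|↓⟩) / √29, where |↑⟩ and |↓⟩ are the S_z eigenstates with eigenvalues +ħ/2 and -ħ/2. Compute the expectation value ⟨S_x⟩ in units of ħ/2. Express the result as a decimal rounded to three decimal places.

-0.690

⟨σ_x⟩ = 2 Re(a* b)/(|a|²+|b|²) with a = -5, b = 2.
a* b = -10, so ⟨σ_x⟩ = -20/29.
⟨S_x⟩ = (ħ/2)·⟨σ_x⟩.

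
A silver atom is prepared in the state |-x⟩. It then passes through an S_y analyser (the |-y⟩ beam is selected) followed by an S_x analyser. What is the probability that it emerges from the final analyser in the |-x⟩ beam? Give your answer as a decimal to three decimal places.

0.250

First analyser (S_y): from |-x⟩, P(|-y⟩) = 1/2.
After stage 1 the state is |-y⟩; P(|-x⟩) = |⟨-x|-y⟩|² = 1/2.
Joint probability = 1/2 × 1/2 = 0.250.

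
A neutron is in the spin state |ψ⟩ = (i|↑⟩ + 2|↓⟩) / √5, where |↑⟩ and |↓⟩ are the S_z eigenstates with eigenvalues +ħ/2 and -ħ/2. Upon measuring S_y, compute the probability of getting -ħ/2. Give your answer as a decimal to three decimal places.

0.900

|-y⟩ = (|↑⟩ - i|↓⟩)/√2, so ⟨-y|ψ⟩ = (3i) / (√2·√5).
P = |3i|² / 10 = 9/10.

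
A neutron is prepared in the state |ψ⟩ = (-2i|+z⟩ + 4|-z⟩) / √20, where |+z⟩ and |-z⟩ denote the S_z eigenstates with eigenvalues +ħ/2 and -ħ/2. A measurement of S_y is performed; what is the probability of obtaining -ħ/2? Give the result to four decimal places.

0.1000

|-y⟩ = (|+z⟩ - i|-z⟩)/√2, so ⟨-y|ψ⟩ = (2i) / (√2·√20).
P = |2i|² / 40 = 4/40.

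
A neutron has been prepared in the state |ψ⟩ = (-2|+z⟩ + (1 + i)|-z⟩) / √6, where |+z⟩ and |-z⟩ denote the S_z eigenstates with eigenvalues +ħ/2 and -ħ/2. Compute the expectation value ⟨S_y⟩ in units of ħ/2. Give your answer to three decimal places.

-0.667

⟨σ_y⟩ = 2 Im(a* b)/(|a|²+|b|²) with a = -2, b = (1 + i).
a* b = (-2 - 2i), so ⟨σ_y⟩ = -4/6.
⟨S_y⟩ = (ħ/2)·⟨σ_y⟩.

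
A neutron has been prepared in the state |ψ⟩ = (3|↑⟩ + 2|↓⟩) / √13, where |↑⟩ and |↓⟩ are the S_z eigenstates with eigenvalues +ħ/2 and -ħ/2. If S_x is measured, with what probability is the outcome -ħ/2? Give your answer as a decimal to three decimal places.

0.038

|-x⟩ = (|↑⟩ - |↓⟩)/√2, so ⟨-x|ψ⟩ = (1) / (√2·√13).
P = |1|² / 26 = 1/26.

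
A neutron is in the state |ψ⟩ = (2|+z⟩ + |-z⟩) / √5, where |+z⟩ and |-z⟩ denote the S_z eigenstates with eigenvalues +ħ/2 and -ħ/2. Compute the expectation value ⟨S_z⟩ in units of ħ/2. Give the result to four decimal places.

0.6000

⟨σ_z⟩ = |a|² - |b|² divided by |a|²+|b|², with a, b the |+z⟩, |-z⟩ amplitudes.
= (4 - 1)/5 = 3/5.
⟨S_z⟩ = (ħ/2)·⟨σ_z⟩.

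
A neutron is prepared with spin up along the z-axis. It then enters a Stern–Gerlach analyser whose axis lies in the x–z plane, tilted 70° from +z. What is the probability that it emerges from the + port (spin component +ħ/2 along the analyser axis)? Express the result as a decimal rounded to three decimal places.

0.671

For spin-½, the probability of finding spin-up along an axis at angle θ to the initial spin direction is cos²(θ/2); spin-down is sin²(θ/2).
θ = 70°, so P = cos²(35°) ≈ 0.671.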